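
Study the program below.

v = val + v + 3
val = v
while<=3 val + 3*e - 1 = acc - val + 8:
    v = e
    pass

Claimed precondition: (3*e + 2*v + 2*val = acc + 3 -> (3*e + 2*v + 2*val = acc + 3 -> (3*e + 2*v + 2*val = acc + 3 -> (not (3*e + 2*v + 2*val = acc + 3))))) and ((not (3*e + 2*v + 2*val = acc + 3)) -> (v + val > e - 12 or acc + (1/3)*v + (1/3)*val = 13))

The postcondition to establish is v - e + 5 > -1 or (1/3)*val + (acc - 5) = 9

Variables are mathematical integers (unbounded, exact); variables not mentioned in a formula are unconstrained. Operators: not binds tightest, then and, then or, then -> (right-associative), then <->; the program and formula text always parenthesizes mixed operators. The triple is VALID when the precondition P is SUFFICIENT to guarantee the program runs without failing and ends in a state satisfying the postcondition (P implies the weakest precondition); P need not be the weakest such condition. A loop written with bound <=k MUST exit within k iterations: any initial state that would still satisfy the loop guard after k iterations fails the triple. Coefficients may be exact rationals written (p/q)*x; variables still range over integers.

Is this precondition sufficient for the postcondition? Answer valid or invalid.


Working backward. After the program, the postcondition v - e + 5 > -1 or (1/3)*val + (acc - 5) = 9 must hold; in canonical form it is v > e - 6 or acc + (1/3)*val = 14.
Before the loop (bound <=3), unroll the exhaustion recursion (WP_0 = exit-now case; WP_j = one more guarded iteration, up to j = 3):
  WP_0: (not (3*e + 2*val = acc + 9)) and (v > e - 6 or acc + (1/3)*val = 14)
  WP_1: (3*e + 2*val = acc + 9 -> (not (3*e + 2*val = acc + 9))) and ((not (3*e + 2*val = acc + 9)) -> (v > e - 6 or acc + (1/3)*val = 14))
  WP_2: (3*e + 2*val = acc + 9 -> (3*e + 2*val = acc + 9 -> (not (3*e + 2*val = acc + 9)))) and ((not (3*e + 2*val = acc + 9)) -> (v > e - 6 or acc + (1/3)*val = 14))
  WP_3: (3*e + 2*val = acc + 9 -> (3*e + 2*val = acc + 9 -> (3*e + 2*val = acc + 9 -> (not (3*e + 2*val = acc + 9))))) and ((not (3*e + 2*val = acc + 9)) -> (v > e - 6 or acc + (1/3)*val = 14))
So before the loop: (3*e + 2*val = acc + 9 -> (3*e + 2*val = acc + 9 -> (3*e + 2*val = acc + 9 -> (not (3*e + 2*val = acc + 9))))) and ((not (3*e + 2*val = acc + 9)) -> (v > e - 6 or acc + (1/3)*val = 14))
Before val := v: (3*e + 2*v = acc + 9 -> (3*e + 2*v = acc + 9 -> (3*e + 2*v = acc + 9 -> (not (3*e + 2*v = acc + 9))))) and ((not (3*e + 2*v = acc + 9)) -> (v > e - 6 or acc + (1/3)*v = 14))
Before v := val + v + 3: (3*e + 2*v + 2*val = acc + 3 -> (3*e + 2*v + 2*val = acc + 3 -> (3*e + 2*v + 2*val = acc + 3 -> (not (3*e + 2*v + 2*val = acc + 3))))) and ((not (3*e + 2*v + 2*val = acc + 3)) -> (v + val > e - 9 or acc + (1/3)*v + (1/3)*val = 13))
The weakest precondition is (3*e + 2*v + 2*val = acc + 3 -> (3*e + 2*v + 2*val = acc + 3 -> (3*e + 2*v + 2*val = acc + 3 -> (not (3*e + 2*v + 2*val = acc + 3))))) and ((not (3*e + 2*v + 2*val = acc + 3)) -> (v + val > e - 9 or acc + (1/3)*v + (1/3)*val = 13)).
Check whether (3*e + 2*v + 2*val = acc + 3 -> (3*e + 2*v + 2*val = acc + 3 -> (3*e + 2*v + 2*val = acc + 3 -> (not (3*e + 2*v + 2*val = acc + 3))))) and ((not (3*e + 2*v + 2*val = acc + 3)) -> (v + val > e - 12 or acc + (1/3)*v + (1/3)*val = 13)) implies it.
Countermodel: at the initial state acc = 0, e = 9, v = 0, val = 0, the precondition holds but the weakest precondition fails.
Answer: invalid


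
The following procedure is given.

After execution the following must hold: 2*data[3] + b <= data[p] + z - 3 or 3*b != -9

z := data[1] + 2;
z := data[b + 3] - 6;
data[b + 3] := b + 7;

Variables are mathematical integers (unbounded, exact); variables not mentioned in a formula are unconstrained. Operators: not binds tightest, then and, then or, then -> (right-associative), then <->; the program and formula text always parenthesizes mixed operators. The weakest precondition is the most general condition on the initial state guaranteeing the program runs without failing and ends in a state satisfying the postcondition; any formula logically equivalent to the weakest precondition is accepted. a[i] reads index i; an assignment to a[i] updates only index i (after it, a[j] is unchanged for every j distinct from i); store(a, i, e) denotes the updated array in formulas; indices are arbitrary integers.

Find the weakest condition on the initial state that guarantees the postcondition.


Working backward. After the program, 2*data[3] + b <= data[p] + z - 3 or 3*b != -9 must hold.
Before data[b + 3] := b + 7: 2*store(data, b + 3, b + 7)[3] + b <= store(data, b + 3, b + 7)[p] + z - 3 or 3*b != -9
Before z := data[b + 3] - 6: 2*store(data, b + 3, b + 7)[3] + b <= data[b + 3] + store(data, b + 3, b + 7)[p] - 9 or 3*b != -9
Before z := data[1] + 2: 2*store(data, b + 3, b + 7)[3] + b <= data[b + 3] + store(data, b + 3, b + 7)[p] - 9 or 3*b != -9
Answer: WP = 2*store(data, b + 3, b + 7)[3] + b <= data[b + 3] + store(data, b + 3, b + 7)[p] - 9 or 3*b != -9


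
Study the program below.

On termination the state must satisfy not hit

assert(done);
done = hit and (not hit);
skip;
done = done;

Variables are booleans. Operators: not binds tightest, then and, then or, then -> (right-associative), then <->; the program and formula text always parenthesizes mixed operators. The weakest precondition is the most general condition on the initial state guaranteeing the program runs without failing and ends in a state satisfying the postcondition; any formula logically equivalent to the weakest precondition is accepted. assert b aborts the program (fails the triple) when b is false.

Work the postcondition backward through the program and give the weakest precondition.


Working backward. After the program, not hit must hold.
Before done := done: not hit
Before skip: not hit
Before done := hit and (not hit): not hit
Before assert done: done and (not hit)
Answer: WP = done and (not hit)


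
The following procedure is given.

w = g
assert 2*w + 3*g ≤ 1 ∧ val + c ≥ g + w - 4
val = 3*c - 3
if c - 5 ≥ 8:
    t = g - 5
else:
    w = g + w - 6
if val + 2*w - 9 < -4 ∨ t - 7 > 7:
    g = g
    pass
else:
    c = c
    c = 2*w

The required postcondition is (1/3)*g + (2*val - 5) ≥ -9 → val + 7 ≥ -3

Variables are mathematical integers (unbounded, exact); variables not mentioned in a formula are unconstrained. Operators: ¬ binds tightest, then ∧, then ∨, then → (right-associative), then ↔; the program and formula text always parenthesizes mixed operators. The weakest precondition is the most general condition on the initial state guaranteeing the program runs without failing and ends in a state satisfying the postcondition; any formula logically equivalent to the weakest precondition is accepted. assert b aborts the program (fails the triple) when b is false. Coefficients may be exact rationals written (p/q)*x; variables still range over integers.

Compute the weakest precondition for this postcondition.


Working backward. After the program, the postcondition (1/3)*g + (2*val - 5) ≥ -9 → val + 7 ≥ -3 must hold; in canonical form it is (1/3)*g + 2*val ≥ -4 → val ≥ -10.
Then branch requires (1/3)*g + 2*val ≥ -4 → val ≥ -10; else branch requires (1/3)*g + 2*val ≥ -4 → val ≥ -10.
Before the if: ((val + 2*w < 5 ∨ t > 14) → ((1/3)*g + 2*val ≥ -4 → val ≥ -10)) ∧ ((¬(val + 2*w < 5 ∨ t > 14)) → ((1/3)*g + 2*val ≥ -4 → val ≥ -10))
Then branch requires ((val + 2*w < 5 ∨ g > 19) → ((1/3)*g + 2*val ≥ -4 → val ≥ -10)) ∧ ((¬(val + 2*w < 5 ∨ g > 19)) → ((1/3)*g + 2*val ≥ -4 → val ≥ -10)); else branch requires ((2*g + val + 2*w < 17 ∨ t > 14) → ((1/3)*g + 2*val ≥ -4 → val ≥ -10)) ∧ ((¬(2*g + val + 2*w < 17 ∨ t > 14)) → ((1/3)*g + 2*val ≥ -4 → val ≥ -10)).
Before the if: (c ≥ 13 → (((val + 2*w < 5 ∨ g > 19) → ((1/3)*g + 2*val ≥ -4 → val ≥ -10)) ∧ ((¬(val + 2*w < 5 ∨ g > 19)) → ((1/3)*g + 2*val ≥ -4 → val ≥ -10)))) ∧ ((¬(c ≥ 13)) → (((2*g + val + 2*w < 17 ∨ t > 14) → ((1/3)*g + 2*val ≥ -4 → val ≥ -10)) ∧ ((¬(2*g + val + 2*w < 17 ∨ t > 14)) → ((1/3)*g + 2*val ≥ -4 → val ≥ -10))))
Before val := 3*c - 3: (c ≥ 13 → (((3*c + 2*w < 8 ∨ g > 19) → (6*c + (1/3)*g ≥ 2 → 3*c ≥ -7)) ∧ ((¬(3*c + 2*w < 8 ∨ g > 19)) → (6*c + (1/3)*g ≥ 2 → 3*c ≥ -7)))) ∧ ((¬(c ≥ 13)) → (((3*c + 2*g + 2*w < 20 ∨ t > 14) → (6*c + (1/3)*g ≥ 2 → 3*c ≥ -7)) ∧ ((¬(3*c + 2*g + 2*w < 20 ∨ t > 14)) → (6*c + (1/3)*g ≥ 2 → 3*c ≥ -7))))
Before assert 2*w + 3*g ≤ 1 ∧ val + c ≥ g + w - 4: 3*g + 2*w ≤ 1 ∧ c + val ≥ g + w - 4 ∧ (c ≥ 13 → (((3*c + 2*w < 8 ∨ g > 19) → (6*c + (1/3)*g ≥ 2 → 3*c ≥ -7)) ∧ ((¬(3*c + 2*w < 8 ∨ g > 19)) → (6*c + (1/3)*g ≥ 2 → 3*c ≥ -7)))) ∧ ((¬(c ≥ 13)) → (((3*c + 2*g + 2*w < 20 ∨ t > 14) → (6*c + (1/3)*g ≥ 2 → 3*c ≥ -7)) ∧ ((¬(3*c + 2*g + 2*w < 20 ∨ t > 14)) → (6*c + (1/3)*g ≥ 2 → 3*c ≥ -7))))
Before w := g: 5*g ≤ 1 ∧ c + val ≥ 2*g - 4 ∧ (c ≥ 13 → (((3*c + 2*g < 8 ∨ g > 19) → (6*c + (1/3)*g ≥ 2 → 3*c ≥ -7)) ∧ ((¬(3*c + 2*g < 8 ∨ g > 19)) → (6*c + (1/3)*g ≥ 2 → 3*c ≥ -7)))) ∧ ((¬(c ≥ 13)) → (((3*c + 4*g < 20 ∨ t > 14) → (6*c + (1/3)*g ≥ 2 → 3*c ≥ -7)) ∧ ((¬(3*c + 4*g < 20 ∨ t > 14)) → (6*c + (1/3)*g ≥ 2 → 3*c ≥ -7))))
Answer: WP = 5*g ≤ 1 ∧ c + val ≥ 2*g - 4 ∧ (c ≥ 13 → (((3*c + 2*g < 8 ∨ g > 19) → (6*c + (1/3)*g ≥ 2 → 3*c ≥ -7)) ∧ ((¬(3*c + 2*g < 8 ∨ g > 19)) → (6*c + (1/3)*g ≥ 2 → 3*c ≥ -7)))) ∧ ((¬(c ≥ 13)) → (((3*c + 4*g < 20 ∨ t > 14) → (6*c + (1/3)*g ≥ 2 → 3*c ≥ -7)) ∧ ((¬(3*c + 4*g < 20 ∨ t > 14)) → (6*c + (1/3)*g ≥ 2 → 3*c ≥ -7))))


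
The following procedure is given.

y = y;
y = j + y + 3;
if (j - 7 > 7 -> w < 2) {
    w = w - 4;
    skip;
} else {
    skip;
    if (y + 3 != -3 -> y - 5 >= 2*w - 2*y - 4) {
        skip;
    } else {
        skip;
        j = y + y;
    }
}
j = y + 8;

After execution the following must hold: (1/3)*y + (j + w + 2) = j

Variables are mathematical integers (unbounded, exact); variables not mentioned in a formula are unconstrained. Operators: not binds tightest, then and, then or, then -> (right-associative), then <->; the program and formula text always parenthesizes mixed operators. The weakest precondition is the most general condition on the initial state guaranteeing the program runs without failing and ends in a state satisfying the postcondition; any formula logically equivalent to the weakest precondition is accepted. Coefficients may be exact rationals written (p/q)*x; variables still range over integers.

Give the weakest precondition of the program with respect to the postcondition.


Working backward. After the program, the postcondition (1/3)*y + (j + w + 2) = j must hold; in canonical form it is w + (1/3)*y = -2.
Before j := y + 8: w + (1/3)*y = -2
Then branch requires w + (1/3)*y = 2; else branch requires ((y != -6 -> 3*y >= 2*w + 1) -> w + (1/3)*y = -2) and ((not (y != -6 -> 3*y >= 2*w + 1)) -> w + (1/3)*y = -2).
Before the if: ((j > 14 -> w < 2) -> w + (1/3)*y = 2) and ((not (j > 14 -> w < 2)) -> (((y != -6 -> 3*y >= 2*w + 1) -> w + (1/3)*y = -2) and ((not (y != -6 -> 3*y >= 2*w + 1)) -> w + (1/3)*y = -2)))
Before y := j + y + 3: ((j > 14 -> w < 2) -> (1/3)*j + w + (1/3)*y = 1) and ((not (j > 14 -> w < 2)) -> (((j + y != -9 -> 3*j + 3*y >= 2*w - 8) -> (1/3)*j + w + (1/3)*y = -3) and ((not (j + y != -9 -> 3*j + 3*y >= 2*w - 8)) -> (1/3)*j + w + (1/3)*y = -3)))
Before y := y: ((j > 14 -> w < 2) -> (1/3)*j + w + (1/3)*y = 1) and ((not (j > 14 -> w < 2)) -> (((j + y != -9 -> 3*j + 3*y >= 2*w - 8) -> (1/3)*j + w + (1/3)*y = -3) and ((not (j + y != -9 -> 3*j + 3*y >= 2*w - 8)) -> (1/3)*j + w + (1/3)*y = -3)))
Answer: WP = ((j > 14 -> w < 2) -> (1/3)*j + w + (1/3)*y = 1) and ((not (j > 14 -> w < 2)) -> (((j + y != -9 -> 3*j + 3*y >= 2*w - 8) -> (1/3)*j + w + (1/3)*y = -3) and ((not (j + y != -9 -> 3*j + 3*y >= 2*w - 8)) -> (1/3)*j + w + (1/3)*y = -3)))


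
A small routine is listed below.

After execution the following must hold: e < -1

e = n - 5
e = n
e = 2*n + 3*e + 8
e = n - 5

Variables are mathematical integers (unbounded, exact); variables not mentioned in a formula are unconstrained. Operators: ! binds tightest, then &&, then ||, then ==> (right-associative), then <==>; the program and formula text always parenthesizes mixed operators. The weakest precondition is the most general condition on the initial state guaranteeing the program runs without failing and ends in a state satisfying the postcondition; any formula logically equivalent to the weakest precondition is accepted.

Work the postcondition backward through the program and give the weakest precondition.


Working backward. After the program, e < -1 must hold.
Before e := n - 5: n < 4
Before e := 2*n + 3*e + 8: n < 4
Before e := n: n < 4
Before e := n - 5: n < 4
Answer: WP = n < 4


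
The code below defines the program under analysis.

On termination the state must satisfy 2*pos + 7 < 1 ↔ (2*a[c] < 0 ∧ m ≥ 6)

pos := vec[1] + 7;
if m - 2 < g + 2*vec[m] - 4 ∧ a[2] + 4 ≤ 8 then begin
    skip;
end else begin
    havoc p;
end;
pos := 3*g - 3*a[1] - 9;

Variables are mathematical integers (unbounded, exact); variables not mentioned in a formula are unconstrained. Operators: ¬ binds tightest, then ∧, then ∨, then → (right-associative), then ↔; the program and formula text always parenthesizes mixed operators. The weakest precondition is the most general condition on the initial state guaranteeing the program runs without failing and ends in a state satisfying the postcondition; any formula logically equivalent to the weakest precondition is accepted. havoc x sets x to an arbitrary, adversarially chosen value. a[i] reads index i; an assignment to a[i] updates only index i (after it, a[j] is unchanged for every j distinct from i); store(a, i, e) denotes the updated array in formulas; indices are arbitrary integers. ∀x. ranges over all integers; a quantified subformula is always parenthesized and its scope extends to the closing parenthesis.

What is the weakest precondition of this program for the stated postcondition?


Working backward. After the program, the postcondition 2*pos + 7 < 1 ↔ (2*a[c] < 0 ∧ m ≥ 6) must hold; in canonical form it is 2*pos < -6 ↔ (2*a[c] < 0 ∧ m ≥ 6).
Before pos := 3*g - 3*a[1] - 9: 6*g < 6*a[1] + 12 ↔ (2*a[c] < 0 ∧ m ≥ 6)
Then branch requires 6*g < 6*a[1] + 12 ↔ (2*a[c] < 0 ∧ m ≥ 6); else branch requires 6*g < 6*a[1] + 12 ↔ (2*a[c] < 0 ∧ m ≥ 6).
Before the if: ((m < 2*vec[m] + g - 2 ∧ a[2] ≤ 4) → (6*g < 6*a[1] + 12 ↔ (2*a[c] < 0 ∧ m ≥ 6))) ∧ ((¬(m < 2*vec[m] + g - 2 ∧ a[2] ≤ 4)) → (6*g < 6*a[1] + 12 ↔ (2*a[c] < 0 ∧ m ≥ 6)))
Before pos := vec[1] + 7: ((m < 2*vec[m] + g - 2 ∧ a[2] ≤ 4) → (6*g < 6*a[1] + 12 ↔ (2*a[c] < 0 ∧ m ≥ 6))) ∧ ((¬(m < 2*vec[m] + g - 2 ∧ a[2] ≤ 4)) → (6*g < 6*a[1] + 12 ↔ (2*a[c] < 0 ∧ m ≥ 6)))
Answer: WP = ((m < 2*vec[m] + g - 2 ∧ a[2] ≤ 4) → (6*g < 6*a[1] + 12 ↔ (2*a[c] < 0 ∧ m ≥ 6))) ∧ ((¬(m < 2*vec[m] + g - 2 ∧ a[2] ≤ 4)) → (6*g < 6*a[1] + 12 ↔ (2*a[c] < 0 ∧ m ≥ 6)))


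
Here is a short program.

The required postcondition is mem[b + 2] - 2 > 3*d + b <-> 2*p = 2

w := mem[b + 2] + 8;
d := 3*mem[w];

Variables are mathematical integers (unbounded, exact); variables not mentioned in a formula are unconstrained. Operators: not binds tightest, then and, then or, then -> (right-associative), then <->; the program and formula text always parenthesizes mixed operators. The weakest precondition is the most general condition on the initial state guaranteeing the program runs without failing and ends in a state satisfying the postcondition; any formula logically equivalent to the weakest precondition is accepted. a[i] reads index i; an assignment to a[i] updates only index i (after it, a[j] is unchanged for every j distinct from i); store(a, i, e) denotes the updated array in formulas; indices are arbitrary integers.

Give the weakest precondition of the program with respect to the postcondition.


Working backward. After the program, the postcondition mem[b + 2] - 2 > 3*d + b <-> 2*p = 2 must hold; in canonical form it is mem[b + 2] > b + 3*d + 2 <-> 2*p = 2.
Before d := 3*mem[w]: mem[b + 2] > 9*mem[w] + b + 2 <-> 2*p = 2
Before w := mem[b + 2] + 8: mem[b + 2] > 9*mem[mem[b + 2] + 8] + b + 2 <-> 2*p = 2
Answer: WP = mem[b + 2] > 9*mem[mem[b + 2] + 8] + b + 2 <-> 2*p = 2


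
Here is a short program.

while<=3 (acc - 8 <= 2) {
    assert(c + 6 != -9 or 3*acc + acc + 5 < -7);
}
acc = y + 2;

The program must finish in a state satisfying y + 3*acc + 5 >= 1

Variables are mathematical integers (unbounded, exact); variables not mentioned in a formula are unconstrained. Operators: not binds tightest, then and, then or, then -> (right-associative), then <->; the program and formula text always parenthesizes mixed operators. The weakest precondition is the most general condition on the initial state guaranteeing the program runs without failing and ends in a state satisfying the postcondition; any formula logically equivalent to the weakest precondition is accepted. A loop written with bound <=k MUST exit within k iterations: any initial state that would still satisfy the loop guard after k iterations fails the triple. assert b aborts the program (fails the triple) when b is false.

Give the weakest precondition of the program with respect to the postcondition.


Working backward. After the program, the postcondition y + 3*acc + 5 >= 1 must hold; in canonical form it is 3*acc + y >= -4.
Before acc := y + 2: 4*y >= -10
Before the loop (bound <=3), unroll the exhaustion recursion (WP_0 = exit-now case; WP_j = one more guarded iteration, up to j = 3):
  WP_0: (not (acc <= 10)) and 4*y >= -10
  WP_1: (acc <= 10 -> ((c != -15 or 4*acc < -12) and (not (acc <= 10)) and 4*y >= -10)) and ((not (acc <= 10)) -> 4*y >= -10)
  WP_2: (acc <= 10 -> ((c != -15 or 4*acc < -12) and (acc <= 10 -> ((c != -15 or 4*acc < -12) and (not (acc <= 10)) and 4*y >= -10)) and ((not (acc <= 10)) -> 4*y >= -10))) and ((not (acc <= 10)) -> 4*y >= -10)
  WP_3: (acc <= 10 -> ((c != -15 or 4*acc < -12) and (acc <= 10 -> ((c != -15 or 4*acc < -12) and (acc <= 10 -> ((c != -15 or 4*acc < -12) and (not (acc <= 10)) and 4*y >= -10)) and ((not (acc <= 10)) -> 4*y >= -10))) and ((not (acc <= 10)) -> 4*y >= -10))) and ((not (acc <= 10)) -> 4*y >= -10)
So before the loop: (acc <= 10 -> ((c != -15 or 4*acc < -12) and (acc <= 10 -> ((c != -15 or 4*acc < -12) and (acc <= 10 -> ((c != -15 or 4*acc < -12) and (not (acc <= 10)) and 4*y >= -10)) and ((not (acc <= 10)) -> 4*y >= -10))) and ((not (acc <= 10)) -> 4*y >= -10))) and ((not (acc <= 10)) -> 4*y >= -10)
Answer: WP = (acc <= 10 -> ((c != -15 or 4*acc < -12) and (acc <= 10 -> ((c != -15 or 4*acc < -12) and (acc <= 10 -> ((c != -15 or 4*acc < -12) and (not (acc <= 10)) and 4*y >= -10)) and ((not (acc <= 10)) -> 4*y >= -10))) and ((not (acc <= 10)) -> 4*y >= -10))) and ((not (acc <= 10)) -> 4*y >= -10)


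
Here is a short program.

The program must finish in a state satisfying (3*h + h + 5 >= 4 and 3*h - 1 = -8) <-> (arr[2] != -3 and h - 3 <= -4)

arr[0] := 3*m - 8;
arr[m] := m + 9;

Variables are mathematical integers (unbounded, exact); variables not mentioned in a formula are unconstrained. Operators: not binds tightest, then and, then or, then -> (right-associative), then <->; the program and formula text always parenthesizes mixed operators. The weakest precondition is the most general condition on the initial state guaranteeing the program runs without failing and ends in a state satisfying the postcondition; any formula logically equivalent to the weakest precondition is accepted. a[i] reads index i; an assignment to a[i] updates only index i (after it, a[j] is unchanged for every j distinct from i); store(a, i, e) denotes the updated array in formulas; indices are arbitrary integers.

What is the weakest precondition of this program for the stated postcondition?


Working backward. After the program, the postcondition (3*h + h + 5 >= 4 and 3*h - 1 = -8) <-> (arr[2] != -3 and h - 3 <= -4) must hold; in canonical form it is (4*h >= -1 and 3*h = -7) <-> (arr[2] != -3 and h <= -1).
Before arr[m] := m + 9: (4*h >= -1 and 3*h = -7) <-> (store(arr, m, m + 9)[2] != -3 and h <= -1)
Before arr[0] := 3*m - 8: (4*h >= -1 and 3*h = -7) <-> (store(store(arr, 0, 3*m - 8), m, m + 9)[2] != -3 and h <= -1)
Answer: WP = (4*h >= -1 and 3*h = -7) <-> (store(store(arr, 0, 3*m - 8), m, m + 9)[2] != -3 and h <= -1)


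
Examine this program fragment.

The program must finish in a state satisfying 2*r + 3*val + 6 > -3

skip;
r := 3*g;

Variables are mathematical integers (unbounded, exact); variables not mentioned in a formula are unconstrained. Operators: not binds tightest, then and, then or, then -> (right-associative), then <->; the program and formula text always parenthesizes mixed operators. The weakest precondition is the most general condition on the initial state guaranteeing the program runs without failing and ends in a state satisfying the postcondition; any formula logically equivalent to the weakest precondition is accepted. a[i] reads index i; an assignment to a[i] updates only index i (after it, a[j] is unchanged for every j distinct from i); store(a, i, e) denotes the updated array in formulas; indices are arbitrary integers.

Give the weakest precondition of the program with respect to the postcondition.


Working backward. After the program, the postcondition 2*r + 3*val + 6 > -3 must hold; in canonical form it is 2*r + 3*val > -9.
Before r := 3*g: 6*g + 3*val > -9
Before skip: 6*g + 3*val > -9
Answer: WP = 6*g + 3*val > -9


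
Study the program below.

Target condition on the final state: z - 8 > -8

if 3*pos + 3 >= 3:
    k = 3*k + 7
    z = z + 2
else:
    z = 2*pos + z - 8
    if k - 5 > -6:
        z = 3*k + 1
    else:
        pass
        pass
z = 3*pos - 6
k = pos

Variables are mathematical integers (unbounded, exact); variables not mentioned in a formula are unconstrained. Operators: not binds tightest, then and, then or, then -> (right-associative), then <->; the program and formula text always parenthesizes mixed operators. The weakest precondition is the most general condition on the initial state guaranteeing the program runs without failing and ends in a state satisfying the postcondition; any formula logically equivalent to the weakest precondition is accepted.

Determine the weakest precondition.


Working backward. After the program, the postcondition z - 8 > -8 must hold; in canonical form it is z > 0.
Before k := pos: z > 0
Before z := 3*pos - 6: 3*pos > 6
Then branch requires 3*pos > 6; else branch requires (k > -1 -> 3*pos > 6) and ((not (k > -1)) -> 3*pos > 6).
Before the if: (3*pos >= 0 -> 3*pos > 6) and ((not (3*pos >= 0)) -> ((k > -1 -> 3*pos > 6) and ((not (k > -1)) -> 3*pos > 6)))
Answer: WP = (3*pos >= 0 -> 3*pos > 6) and ((not (3*pos >= 0)) -> ((k > -1 -> 3*pos > 6) and ((not (k > -1)) -> 3*pos > 6)))


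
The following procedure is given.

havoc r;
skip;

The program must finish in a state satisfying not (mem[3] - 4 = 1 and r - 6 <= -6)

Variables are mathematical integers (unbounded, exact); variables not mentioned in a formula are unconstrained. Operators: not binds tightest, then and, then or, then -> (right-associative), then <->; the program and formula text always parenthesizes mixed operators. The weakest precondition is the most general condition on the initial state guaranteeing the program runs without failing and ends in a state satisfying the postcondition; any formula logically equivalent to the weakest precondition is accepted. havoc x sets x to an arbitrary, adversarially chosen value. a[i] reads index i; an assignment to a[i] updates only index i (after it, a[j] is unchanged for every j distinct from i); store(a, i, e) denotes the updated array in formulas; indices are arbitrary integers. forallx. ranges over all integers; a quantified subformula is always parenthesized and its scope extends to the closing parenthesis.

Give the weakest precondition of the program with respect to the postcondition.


Working backward. After the program, the postcondition not (mem[3] - 4 = 1 and r - 6 <= -6) must hold; in canonical form it is not (mem[3] = 5 and r <= 0).
Before skip: not (mem[3] = 5 and r <= 0)
Before havoc r: forall r_1. (not (mem[3] = 5 and r_1 <= 0))
Answer: WP = forall r_1. (not (mem[3] = 5 and r_1 <= 0))


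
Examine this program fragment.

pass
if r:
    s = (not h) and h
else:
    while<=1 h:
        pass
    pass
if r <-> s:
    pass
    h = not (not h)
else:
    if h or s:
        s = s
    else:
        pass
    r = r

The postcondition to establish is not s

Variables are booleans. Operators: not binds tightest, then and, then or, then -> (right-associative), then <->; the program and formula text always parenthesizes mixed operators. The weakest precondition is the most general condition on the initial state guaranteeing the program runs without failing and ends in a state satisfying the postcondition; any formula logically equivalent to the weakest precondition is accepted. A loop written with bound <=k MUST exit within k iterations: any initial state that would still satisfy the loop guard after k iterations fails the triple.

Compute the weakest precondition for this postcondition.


Working backward. After the program, not s must hold.
Then branch requires not s; else branch requires ((h or s) -> (not s)) and ((not (h or s)) -> (not s)).
Before the if: ((r <-> s) -> (not s)) and ((not (r <-> s)) -> (((h or s) -> (not s)) and ((not (h or s)) -> (not s))))
Then branch requires true; else branch requires (h -> ((not h) and ((r <-> s) -> (not s)) and ((not (r <-> s)) -> (((h or s) -> (not s)) and ((not (h or s)) -> (not s)))))) and ((not h) -> (((r <-> s) -> (not s)) and ((not (r <-> s)) -> (((h or s) -> (not s)) and ((not (h or s)) -> (not s)))))).
Before the if: (not r) -> ((h -> ((not h) and ((r <-> s) -> (not s)) and ((not (r <-> s)) -> (((h or s) -> (not s)) and ((not (h or s)) -> (not s)))))) and ((not h) -> (((r <-> s) -> (not s)) and ((not (r <-> s)) -> (((h or s) -> (not s)) and ((not (h or s)) -> (not s)))))))
Before skip: (not r) -> ((h -> ((not h) and ((r <-> s) -> (not s)) and ((not (r <-> s)) -> (((h or s) -> (not s)) and ((not (h or s)) -> (not s)))))) and ((not h) -> (((r <-> s) -> (not s)) and ((not (r <-> s)) -> (((h or s) -> (not s)) and ((not (h or s)) -> (not s)))))))
Answer: WP = (not r) -> ((h -> ((not h) and ((r <-> s) -> (not s)) and ((not (r <-> s)) -> (((h or s) -> (not s)) and ((not (h or s)) -> (not s)))))) and ((not h) -> (((r <-> s) -> (not s)) and ((not (r <-> s)) -> (((h or s) -> (not s)) and ((not (h or s)) -> (not s)))))))


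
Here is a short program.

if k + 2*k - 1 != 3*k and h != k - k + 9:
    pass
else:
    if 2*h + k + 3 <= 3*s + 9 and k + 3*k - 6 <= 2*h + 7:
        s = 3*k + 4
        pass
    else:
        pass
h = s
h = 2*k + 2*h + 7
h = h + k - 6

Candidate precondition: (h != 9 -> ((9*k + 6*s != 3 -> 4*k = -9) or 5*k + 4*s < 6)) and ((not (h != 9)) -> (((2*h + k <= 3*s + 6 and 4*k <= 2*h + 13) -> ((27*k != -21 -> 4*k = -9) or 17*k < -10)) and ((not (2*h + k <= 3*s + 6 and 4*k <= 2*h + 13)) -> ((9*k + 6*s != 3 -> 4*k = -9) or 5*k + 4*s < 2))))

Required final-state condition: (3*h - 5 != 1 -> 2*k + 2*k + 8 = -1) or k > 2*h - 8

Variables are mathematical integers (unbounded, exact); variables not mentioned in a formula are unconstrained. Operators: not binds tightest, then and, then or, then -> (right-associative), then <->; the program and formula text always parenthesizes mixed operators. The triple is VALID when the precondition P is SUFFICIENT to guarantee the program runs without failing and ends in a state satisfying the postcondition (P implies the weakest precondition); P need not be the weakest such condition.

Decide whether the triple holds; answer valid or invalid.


Working backward. After the program, the postcondition (3*h - 5 != 1 -> 2*k + 2*k + 8 = -1) or k > 2*h - 8 must hold; in canonical form it is (3*h != 6 -> 4*k = -9) or k > 2*h - 8.
Before h := h + k - 6: (3*h + 3*k != 24 -> 4*k = -9) or 2*h + k < 20
Before h := 2*k + 2*h + 7: (6*h + 9*k != 3 -> 4*k = -9) or 4*h + 5*k < 6
Before h := s: (9*k + 6*s != 3 -> 4*k = -9) or 5*k + 4*s < 6
Then branch requires (9*k + 6*s != 3 -> 4*k = -9) or 5*k + 4*s < 6; else branch requires ((2*h + k <= 3*s + 6 and 4*k <= 2*h + 13) -> ((27*k != -21 -> 4*k = -9) or 17*k < -10)) and ((not (2*h + k <= 3*s + 6 and 4*k <= 2*h + 13)) -> ((9*k + 6*s != 3 -> 4*k = -9) or 5*k + 4*s < 6)).
Before the if: (h != 9 -> ((9*k + 6*s != 3 -> 4*k = -9) or 5*k + 4*s < 6)) and ((not (h != 9)) -> (((2*h + k <= 3*s + 6 and 4*k <= 2*h + 13) -> ((27*k != -21 -> 4*k = -9) or 17*k < -10)) and ((not (2*h + k <= 3*s + 6 and 4*k <= 2*h + 13)) -> ((9*k + 6*s != 3 -> 4*k = -9) or 5*k + 4*s < 6))))
The weakest precondition is (h != 9 -> ((9*k + 6*s != 3 -> 4*k = -9) or 5*k + 4*s < 6)) and ((not (h != 9)) -> (((2*h + k <= 3*s + 6 and 4*k <= 2*h + 13) -> ((27*k != -21 -> 4*k = -9) or 17*k < -10)) and ((not (2*h + k <= 3*s + 6 and 4*k <= 2*h + 13)) -> ((9*k + 6*s != 3 -> 4*k = -9) or 5*k + 4*s < 6)))).
Check whether (h != 9 -> ((9*k + 6*s != 3 -> 4*k = -9) or 5*k + 4*s < 6)) and ((not (h != 9)) -> (((2*h + k <= 3*s + 6 and 4*k <= 2*h + 13) -> ((27*k != -21 -> 4*k = -9) or 17*k < -10)) and ((not (2*h + k <= 3*s + 6 and 4*k <= 2*h + 13)) -> ((9*k + 6*s != 3 -> 4*k = -9) or 5*k + 4*s < 2)))) implies it.
Every state satisfying the precondition satisfies the weakest precondition: the implication holds.
Answer: valid


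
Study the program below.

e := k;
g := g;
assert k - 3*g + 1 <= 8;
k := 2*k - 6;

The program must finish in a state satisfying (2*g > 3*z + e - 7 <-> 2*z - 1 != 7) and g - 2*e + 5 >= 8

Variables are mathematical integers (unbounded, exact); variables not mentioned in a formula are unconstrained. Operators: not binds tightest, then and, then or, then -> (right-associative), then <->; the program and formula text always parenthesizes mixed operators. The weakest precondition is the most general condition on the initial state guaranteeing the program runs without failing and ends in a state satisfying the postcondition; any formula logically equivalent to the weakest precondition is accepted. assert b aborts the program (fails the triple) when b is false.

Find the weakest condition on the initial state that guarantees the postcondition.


Working backward. After the program, the postcondition (2*g > 3*z + e - 7 <-> 2*z - 1 != 7) and g - 2*e + 5 >= 8 must hold; in canonical form it is (2*g > e + 3*z - 7 <-> 2*z != 8) and g >= 2*e + 3.
Before k := 2*k - 6: (2*g > e + 3*z - 7 <-> 2*z != 8) and g >= 2*e + 3
Before assert k - 3*g + 1 <= 8: k <= 3*g + 7 and (2*g > e + 3*z - 7 <-> 2*z != 8) and g >= 2*e + 3
Before g := g: k <= 3*g + 7 and (2*g > e + 3*z - 7 <-> 2*z != 8) and g >= 2*e + 3
Before e := k: k <= 3*g + 7 and (2*g > k + 3*z - 7 <-> 2*z != 8) and g >= 2*k + 3
Answer: WP = k <= 3*g + 7 and (2*g > k + 3*z - 7 <-> 2*z != 8) and g >= 2*k + 3


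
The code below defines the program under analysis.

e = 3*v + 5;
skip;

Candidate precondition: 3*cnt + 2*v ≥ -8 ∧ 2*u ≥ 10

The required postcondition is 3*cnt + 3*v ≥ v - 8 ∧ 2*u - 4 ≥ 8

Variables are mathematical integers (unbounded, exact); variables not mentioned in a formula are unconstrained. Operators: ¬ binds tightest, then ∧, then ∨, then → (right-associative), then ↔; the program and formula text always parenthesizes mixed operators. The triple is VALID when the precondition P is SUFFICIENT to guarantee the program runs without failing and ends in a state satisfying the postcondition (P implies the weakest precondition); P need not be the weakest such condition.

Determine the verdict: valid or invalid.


Working backward. After the program, the postcondition 3*cnt + 3*v ≥ v - 8 ∧ 2*u - 4 ≥ 8 must hold; in canonical form it is 3*cnt + 2*v ≥ -8 ∧ 2*u ≥ 12.
Before skip: 3*cnt + 2*v ≥ -8 ∧ 2*u ≥ 12
Before e := 3*v + 5: 3*cnt + 2*v ≥ -8 ∧ 2*u ≥ 12
The weakest precondition is 3*cnt + 2*v ≥ -8 ∧ 2*u ≥ 12.
Check whether 3*cnt + 2*v ≥ -8 ∧ 2*u ≥ 10 implies it.
Countermodel: at the initial state cnt = 0, u = 5, v = 0, the precondition holds but the weakest precondition fails.
Answer: invalid


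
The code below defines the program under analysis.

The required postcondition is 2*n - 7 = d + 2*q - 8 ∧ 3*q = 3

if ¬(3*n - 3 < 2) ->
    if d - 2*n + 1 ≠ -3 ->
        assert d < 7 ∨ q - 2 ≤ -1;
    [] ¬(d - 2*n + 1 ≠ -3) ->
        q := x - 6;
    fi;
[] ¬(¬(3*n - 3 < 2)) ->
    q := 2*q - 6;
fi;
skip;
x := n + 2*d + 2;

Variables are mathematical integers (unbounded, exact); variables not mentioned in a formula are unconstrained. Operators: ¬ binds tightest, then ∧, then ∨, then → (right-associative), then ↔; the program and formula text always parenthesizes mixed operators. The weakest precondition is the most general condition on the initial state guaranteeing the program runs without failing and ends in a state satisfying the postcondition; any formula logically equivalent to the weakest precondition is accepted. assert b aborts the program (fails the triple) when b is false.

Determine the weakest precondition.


Working backward. After the program, the postcondition 2*n - 7 = d + 2*q - 8 ∧ 3*q = 3 must hold; in canonical form it is 2*n = d + 2*q - 1 ∧ 3*q = 3.
Before x := n + 2*d + 2: 2*n = d + 2*q - 1 ∧ 3*q = 3
Before skip: 2*n = d + 2*q - 1 ∧ 3*q = 3
Then branch requires (d ≠ 2*n - 4 → ((d < 7 ∨ q ≤ 1) ∧ 2*n = d + 2*q - 1 ∧ 3*q = 3)) ∧ ((¬(d ≠ 2*n - 4)) → (2*n = d + 2*x - 13 ∧ 3*x = 21)); else branch requires 2*n = d + 4*q - 13 ∧ 6*q = 21.
Before the if: ((¬(3*n < 5)) → ((d ≠ 2*n - 4 → ((d < 7 ∨ q ≤ 1) ∧ 2*n = d + 2*q - 1 ∧ 3*q = 3)) ∧ ((¬(d ≠ 2*n - 4)) → (2*n = d + 2*x - 13 ∧ 3*x = 21)))) ∧ (3*n < 5 → (2*n = d + 4*q - 13 ∧ 6*q = 21))
Answer: WP = ((¬(3*n < 5)) → ((d ≠ 2*n - 4 → ((d < 7 ∨ q ≤ 1) ∧ 2*n = d + 2*q - 1 ∧ 3*q = 3)) ∧ ((¬(d ≠ 2*n - 4)) → (2*n = d + 2*x - 13 ∧ 3*x = 21)))) ∧ (3*n < 5 → (2*n = d + 4*q - 13 ∧ 6*q = 21))


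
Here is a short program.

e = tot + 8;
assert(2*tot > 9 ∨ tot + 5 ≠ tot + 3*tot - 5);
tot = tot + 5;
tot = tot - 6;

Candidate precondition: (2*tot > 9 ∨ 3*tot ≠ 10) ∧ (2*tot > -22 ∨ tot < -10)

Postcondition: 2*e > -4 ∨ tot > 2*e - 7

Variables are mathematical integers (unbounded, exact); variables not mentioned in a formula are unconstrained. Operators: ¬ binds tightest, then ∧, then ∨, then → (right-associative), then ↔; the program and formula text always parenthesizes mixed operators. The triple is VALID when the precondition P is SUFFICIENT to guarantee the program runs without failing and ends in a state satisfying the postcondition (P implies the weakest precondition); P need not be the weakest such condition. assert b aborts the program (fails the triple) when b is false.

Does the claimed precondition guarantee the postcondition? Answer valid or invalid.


Working backward. After the program, 2*e > -4 ∨ tot > 2*e - 7 must hold.
Before tot := tot - 6: 2*e > -4 ∨ tot > 2*e - 1
Before tot := tot + 5: 2*e > -4 ∨ tot > 2*e - 6
Before assert 2*tot > 9 ∨ tot + 5 ≠ tot + 3*tot - 5: (2*tot > 9 ∨ 3*tot ≠ 10) ∧ (2*e > -4 ∨ tot > 2*e - 6)
Before e := tot + 8: (2*tot > 9 ∨ 3*tot ≠ 10) ∧ (2*tot > -20 ∨ tot < -10)
The weakest precondition is (2*tot > 9 ∨ 3*tot ≠ 10) ∧ (2*tot > -20 ∨ tot < -10).
Check whether (2*tot > 9 ∨ 3*tot ≠ 10) ∧ (2*tot > -22 ∨ tot < -10) implies it.
Countermodel: at the initial state tot = -10, the precondition holds but the weakest precondition fails.
Answer: invalid


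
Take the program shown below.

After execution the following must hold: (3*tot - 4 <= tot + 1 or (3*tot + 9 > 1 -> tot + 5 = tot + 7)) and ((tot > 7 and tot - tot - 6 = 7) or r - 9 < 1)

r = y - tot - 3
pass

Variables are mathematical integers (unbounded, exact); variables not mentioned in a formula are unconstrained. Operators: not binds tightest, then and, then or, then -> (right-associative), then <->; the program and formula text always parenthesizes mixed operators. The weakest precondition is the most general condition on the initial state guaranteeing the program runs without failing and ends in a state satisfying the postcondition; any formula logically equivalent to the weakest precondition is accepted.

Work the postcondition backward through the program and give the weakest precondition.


Working backward. After the program, the postcondition (3*tot - 4 <= tot + 1 or (3*tot + 9 > 1 -> tot + 5 = tot + 7)) and ((tot > 7 and tot - tot - 6 = 7) or r - 9 < 1) must hold; in canonical form it is (2*tot <= 5 or (not (3*tot > -8))) and r < 10.
Before skip: (2*tot <= 5 or (not (3*tot > -8))) and r < 10
Before r := y - tot - 3: (2*tot <= 5 or (not (3*tot > -8))) and y < tot + 13
Answer: WP = (2*tot <= 5 or (not (3*tot > -8))) and y < tot + 13


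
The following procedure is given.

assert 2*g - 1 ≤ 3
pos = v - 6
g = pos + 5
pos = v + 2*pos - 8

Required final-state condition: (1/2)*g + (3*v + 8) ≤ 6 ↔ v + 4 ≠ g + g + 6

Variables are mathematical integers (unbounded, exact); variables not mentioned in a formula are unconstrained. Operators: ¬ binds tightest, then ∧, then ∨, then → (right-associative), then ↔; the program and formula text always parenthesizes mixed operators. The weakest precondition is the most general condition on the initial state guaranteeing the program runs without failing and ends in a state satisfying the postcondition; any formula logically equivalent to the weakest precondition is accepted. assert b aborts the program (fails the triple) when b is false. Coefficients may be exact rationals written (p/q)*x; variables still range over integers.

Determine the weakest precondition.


Working backward. After the program, the postcondition (1/2)*g + (3*v + 8) ≤ 6 ↔ v + 4 ≠ g + g + 6 must hold; in canonical form it is (1/2)*g + 3*v ≤ -2 ↔ v ≠ 2*g + 2.
Before pos := v + 2*pos - 8: (1/2)*g + 3*v ≤ -2 ↔ v ≠ 2*g + 2
Before g := pos + 5: (1/2)*pos + 3*v ≤ -9/2 ↔ v ≠ 2*pos + 12
Before pos := v - 6: (7/2)*v ≤ -3/2 ↔ v ≠ 0
Before assert 2*g - 1 ≤ 3: 2*g ≤ 4 ∧ ((7/2)*v ≤ -3/2 ↔ v ≠ 0)
Answer: WP = 2*g ≤ 4 ∧ ((7/2)*v ≤ -3/2 ↔ v ≠ 0)


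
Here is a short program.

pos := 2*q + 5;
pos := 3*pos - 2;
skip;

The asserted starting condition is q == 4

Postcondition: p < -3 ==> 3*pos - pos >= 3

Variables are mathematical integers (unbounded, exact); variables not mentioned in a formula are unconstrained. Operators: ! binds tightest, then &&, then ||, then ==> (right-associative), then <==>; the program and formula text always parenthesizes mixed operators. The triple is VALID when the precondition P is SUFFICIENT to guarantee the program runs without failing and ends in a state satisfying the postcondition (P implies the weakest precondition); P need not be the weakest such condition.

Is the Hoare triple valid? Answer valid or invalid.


Working backward. After the program, the postcondition p < -3 ==> 3*pos - pos >= 3 must hold; in canonical form it is p < -3 ==> 2*pos >= 3.
Before skip: p < -3 ==> 2*pos >= 3
Before pos := 3*pos - 2: p < -3 ==> 6*pos >= 7
Before pos := 2*q + 5: p < -3 ==> 12*q >= -23
The weakest precondition is p < -3 ==> 12*q >= -23.
Check whether q == 4 implies it.
Every state satisfying the precondition satisfies the weakest precondition: the implication holds.
Answer: valid


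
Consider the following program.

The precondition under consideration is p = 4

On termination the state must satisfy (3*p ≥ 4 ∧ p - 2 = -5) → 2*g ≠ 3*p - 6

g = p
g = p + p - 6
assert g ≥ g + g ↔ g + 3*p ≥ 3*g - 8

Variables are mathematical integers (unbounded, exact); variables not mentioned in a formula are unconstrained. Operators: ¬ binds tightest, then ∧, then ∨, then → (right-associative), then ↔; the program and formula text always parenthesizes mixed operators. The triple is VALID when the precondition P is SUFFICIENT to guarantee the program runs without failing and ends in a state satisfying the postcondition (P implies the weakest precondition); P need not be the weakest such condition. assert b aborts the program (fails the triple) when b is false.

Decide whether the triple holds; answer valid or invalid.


Working backward. After the program, the postcondition (3*p ≥ 4 ∧ p - 2 = -5) → 2*g ≠ 3*p - 6 must hold; in canonical form it is (3*p ≥ 4 ∧ p = -3) → 2*g ≠ 3*p - 6.
Before assert g ≥ g + g ↔ g + 3*p ≥ 3*g - 8: (g ≤ 0 ↔ 3*p ≥ 2*g - 8) ∧ ((3*p ≥ 4 ∧ p = -3) → 2*g ≠ 3*p - 6)
Before g := p + p - 6: (2*p ≤ 6 ↔ p ≤ 20) ∧ ((3*p ≥ 4 ∧ p = -3) → p ≠ 6)
Before g := p: (2*p ≤ 6 ↔ p ≤ 20) ∧ ((3*p ≥ 4 ∧ p = -3) → p ≠ 6)
The weakest precondition is (2*p ≤ 6 ↔ p ≤ 20) ∧ ((3*p ≥ 4 ∧ p = -3) → p ≠ 6).
Check whether p = 4 implies it.
Countermodel: at the initial state p = 4, the precondition holds but the weakest precondition fails.
Answer: invalid
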